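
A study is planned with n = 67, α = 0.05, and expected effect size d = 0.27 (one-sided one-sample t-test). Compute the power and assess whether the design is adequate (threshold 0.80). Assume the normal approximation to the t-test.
Power ≈ 0.71; the study is underpowered (power < 0.80)

Power calculation (one-sample t-test, normal approximation):
z_β = d · √n - z_α
z_β = 0.27 · √67 - 1.645
z_β = 0.27 · 8.185 - 1.645
z_β = 0.565

Power = Φ(z_β) = Φ(0.565) ≈ 0.714

Effect size d = 0.27 is small by Cohen's convention (0.2/0.5/0.8).

Threshold: power ≥ 0.80 is conventionally adequate.
Power ≈ 0.71 → the study is underpowered (power < 0.80).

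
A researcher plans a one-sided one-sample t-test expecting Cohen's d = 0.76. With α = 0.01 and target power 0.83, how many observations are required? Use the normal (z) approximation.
n = 19

Sample size formula (one-sample t-test, normal approximation):
n = ((z_α + z_β) / d)²

z_α = 2.326 (for α = 0.01, one-sided)
z_β = 0.954 (for power = 0.83)
d = 0.76

n = ((2.326 + 0.954) / 0.76)²
n = (4.316)²
n ≈ 18.63
Round up to the next whole number: n = 19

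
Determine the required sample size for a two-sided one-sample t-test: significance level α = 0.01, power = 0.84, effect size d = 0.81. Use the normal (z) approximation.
n = 20

Sample size formula (one-sample t-test, normal approximation):
n = ((z_{α/2} + z_β) / d)²

z_{α/2} = 2.576 (for α = 0.01, two-sided)
z_β = 0.994 (for power = 0.84)
d = 0.81

n = ((2.576 + 0.994) / 0.81)²
n = (4.407)²
n ≈ 19.42
Round up to the next whole number: n = 20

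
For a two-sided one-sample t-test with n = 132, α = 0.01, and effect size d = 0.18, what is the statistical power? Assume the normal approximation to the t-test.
Power ≈ 0.31

Power calculation (one-sample t-test, normal approximation):
z_β = d · √n - z_{α/2}
z_β = 0.18 · √132 - 2.576
z_β = 0.18 · 11.489 - 2.576
z_β = -0.508

Power = Φ(z_β) = Φ(-0.508) ≈ 0.306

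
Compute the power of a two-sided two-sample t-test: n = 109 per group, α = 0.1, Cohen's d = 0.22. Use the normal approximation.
Power ≈ 0.49

Power calculation (two-sample t-test, normal approximation):
z_β = d · √(n/2) - z_{α/2}
z_β = 0.22 · √(109/2) - 1.645
z_β = 0.22 · 7.382 - 1.645
z_β = -0.021

Power = Φ(z_β) = Φ(-0.021) ≈ 0.492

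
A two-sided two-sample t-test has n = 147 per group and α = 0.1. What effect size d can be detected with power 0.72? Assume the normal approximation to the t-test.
d ≈ 0.26

Minimum detectable effect (two-sample t-test, normal approximation):
d = (z_{α/2} + z_β) / √(n/2)
d = (1.645 + 0.583) / √(147/2)
d = 2.228 / 8.573
d ≈ 0.26

By Cohen's convention (0.2 small / 0.5 medium / 0.8 large): small effect.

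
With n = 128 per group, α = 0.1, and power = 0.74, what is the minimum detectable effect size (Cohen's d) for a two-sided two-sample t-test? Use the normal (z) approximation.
d ≈ 0.29

Minimum detectable effect (two-sample t-test, normal approximation):
d = (z_{α/2} + z_β) / √(n/2)
d = (1.645 + 0.643) / √(128/2)
d = 2.288 / 8.000
d ≈ 0.29

By Cohen's convention (0.2 small / 0.5 medium / 0.8 large): small effect.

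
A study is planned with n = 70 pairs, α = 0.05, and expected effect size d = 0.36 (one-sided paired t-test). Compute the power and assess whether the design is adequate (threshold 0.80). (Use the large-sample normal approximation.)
Power ≈ 0.91; the study is adequately powered (power ≥ 0.80)

Power calculation (paired t-test, normal approximation):
z_β = d · √n - z_α
z_β = 0.36 · √70 - 1.645
z_β = 0.36 · 8.367 - 1.645
z_β = 1.367

Power = Φ(z_β) = Φ(1.367) ≈ 0.914

Effect size d = 0.36 is small by Cohen's convention (0.2/0.5/0.8).

Threshold: power ≥ 0.80 is conventionally adequate.
Power ≈ 0.91 → the study is adequately powered (power ≥ 0.80).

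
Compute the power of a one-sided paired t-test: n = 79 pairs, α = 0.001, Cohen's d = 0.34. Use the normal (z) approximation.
Power ≈ 0.47

Power calculation (paired t-test, normal approximation):
z_β = d · √n - z_α
z_β = 0.34 · √79 - 3.090
z_β = 0.34 · 8.888 - 3.090
z_β = -0.068

Power = Φ(z_β) = Φ(-0.068) ≈ 0.473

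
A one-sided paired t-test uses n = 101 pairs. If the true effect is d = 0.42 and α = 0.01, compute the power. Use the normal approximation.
Power ≈ 0.97

Power calculation (paired t-test, normal approximation):
z_β = d · √n - z_α
z_β = 0.42 · √101 - 2.326
z_β = 0.42 · 10.050 - 2.326
z_β = 1.895

Power = Φ(z_β) = Φ(1.895) ≈ 0.971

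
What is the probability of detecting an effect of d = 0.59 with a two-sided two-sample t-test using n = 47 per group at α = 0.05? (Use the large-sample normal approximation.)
Power ≈ 0.82

Power calculation (two-sample t-test, normal approximation):
z_β = d · √(n/2) - z_{α/2}
z_β = 0.59 · √(47/2) - 1.960
z_β = 0.59 · 4.848 - 1.960
z_β = 0.900

Power = Φ(z_β) = Φ(0.900) ≈ 0.816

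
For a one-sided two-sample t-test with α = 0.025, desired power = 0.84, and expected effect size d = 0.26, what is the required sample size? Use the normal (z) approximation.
n = 259 per group

Sample size formula (two-sample t-test, normal approximation):
n = 2 · ((z_α + z_β) / d)²

z_α = 1.960 (for α = 0.025, one-sided)
z_β = 0.994 (for power = 0.84)
d = 0.26

n = 2 · ((1.960 + 0.994) / 0.26)²
n = 2 · (11.362)²
n ≈ 258.19
Round up to the next whole number: n = 259 per group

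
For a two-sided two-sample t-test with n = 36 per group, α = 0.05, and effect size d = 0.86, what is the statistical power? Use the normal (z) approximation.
Power ≈ 0.95

Power calculation (two-sample t-test, normal approximation):
z_β = d · √(n/2) - z_{α/2}
z_β = 0.86 · √(36/2) - 1.960
z_β = 0.86 · 4.243 - 1.960
z_β = 1.689

Power = Φ(z_β) = Φ(1.689) ≈ 0.954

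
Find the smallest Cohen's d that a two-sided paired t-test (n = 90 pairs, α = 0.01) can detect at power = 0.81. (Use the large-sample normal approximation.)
d ≈ 0.36

Minimum detectable effect (paired t-test, normal approximation):
d = (z_{α/2} + z_β) / √n
d = (2.576 + 0.878) / √90
d = 3.454 / 9.487
d ≈ 0.36

By Cohen's convention (0.2 small / 0.5 medium / 0.8 large): small effect.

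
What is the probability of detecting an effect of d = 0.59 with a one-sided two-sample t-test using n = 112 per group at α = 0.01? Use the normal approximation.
Power ≈ 0.98

Power calculation (two-sample t-test, normal approximation):
z_β = d · √(n/2) - z_α
z_β = 0.59 · √(112/2) - 2.326
z_β = 0.59 · 7.483 - 2.326
z_β = 2.089

Power = Φ(z_β) = Φ(2.089) ≈ 0.982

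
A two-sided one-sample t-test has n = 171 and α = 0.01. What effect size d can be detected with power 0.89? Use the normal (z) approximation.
d ≈ 0.29

Minimum detectable effect (one-sample t-test, normal approximation):
d = (z_{α/2} + z_β) / √n
d = (2.576 + 1.227) / √171
d = 3.802 / 13.077
d ≈ 0.29

By Cohen's convention (0.2 small / 0.5 medium / 0.8 large): small effect.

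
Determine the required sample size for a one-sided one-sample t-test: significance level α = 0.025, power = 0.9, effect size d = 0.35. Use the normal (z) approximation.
n = 86

Sample size formula (one-sample t-test, normal approximation):
n = ((z_α + z_β) / d)²

z_α = 1.960 (for α = 0.025, one-sided)
z_β = 1.282 (for power = 0.9)
d = 0.35

n = ((1.960 + 1.282) / 0.35)²
n = (9.263)²
n ≈ 85.80
Round up to the next whole number: n = 86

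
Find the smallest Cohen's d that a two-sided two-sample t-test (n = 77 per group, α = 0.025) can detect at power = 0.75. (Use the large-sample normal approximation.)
d ≈ 0.47

Minimum detectable effect (two-sample t-test, normal approximation):
d = (z_{α/2} + z_β) / √(n/2)
d = (2.241 + 0.674) / √(77/2)
d = 2.916 / 6.205
d ≈ 0.47

By Cohen's convention (0.2 small / 0.5 medium / 0.8 large): small effect.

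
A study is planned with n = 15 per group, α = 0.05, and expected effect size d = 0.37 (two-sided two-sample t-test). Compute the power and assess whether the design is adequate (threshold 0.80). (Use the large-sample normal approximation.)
Power ≈ 0.17; the study is underpowered (power < 0.80)

Power calculation (two-sample t-test, normal approximation):
z_β = d · √(n/2) - z_{α/2}
z_β = 0.37 · √(15/2) - 1.960
z_β = 0.37 · 2.739 - 1.960
z_β = -0.947

Power = Φ(z_β) = Φ(-0.947) ≈ 0.172

Effect size d = 0.37 is small by Cohen's convention (0.2/0.5/0.8).

Threshold: power ≥ 0.80 is conventionally adequate.
Power ≈ 0.17 → the study is underpowered (power < 0.80).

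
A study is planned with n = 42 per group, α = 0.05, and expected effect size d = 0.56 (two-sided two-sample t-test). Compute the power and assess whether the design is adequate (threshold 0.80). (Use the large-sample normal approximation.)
Power ≈ 0.73; the study is underpowered (power < 0.80)

Power calculation (two-sample t-test, normal approximation):
z_β = d · √(n/2) - z_{α/2}
z_β = 0.56 · √(42/2) - 1.960
z_β = 0.56 · 4.583 - 1.960
z_β = 0.606

Power = Φ(z_β) = Φ(0.606) ≈ 0.728

Effect size d = 0.56 is medium by Cohen's convention (0.2/0.5/0.8).

Threshold: power ≥ 0.80 is conventionally adequate.
Power ≈ 0.73 → the study is underpowered (power < 0.80).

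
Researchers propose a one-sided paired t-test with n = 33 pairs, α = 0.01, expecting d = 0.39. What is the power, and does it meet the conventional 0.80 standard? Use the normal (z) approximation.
Power ≈ 0.47; the study is underpowered (power < 0.80)

Power calculation (paired t-test, normal approximation):
z_β = d · √n - z_α
z_β = 0.39 · √33 - 2.326
z_β = 0.39 · 5.745 - 2.326
z_β = -0.086

Power = Φ(z_β) = Φ(-0.086) ≈ 0.466

Effect size d = 0.39 is small by Cohen's convention (0.2/0.5/0.8).

Threshold: power ≥ 0.80 is conventionally adequate.
Power ≈ 0.47 → the study is underpowered (power < 0.80).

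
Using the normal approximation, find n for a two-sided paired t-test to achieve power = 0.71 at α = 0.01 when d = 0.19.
n = 272 pairs

Sample size formula (paired t-test, normal approximation):
n = ((z_{α/2} + z_β) / d)²

z_{α/2} = 2.576 (for α = 0.01, two-sided)
z_β = 0.553 (for power = 0.71)
d = 0.19

n = ((2.576 + 0.553) / 0.19)²
n = (16.468)²
n ≈ 271.20
Round up to the next whole number: n = 272 pairs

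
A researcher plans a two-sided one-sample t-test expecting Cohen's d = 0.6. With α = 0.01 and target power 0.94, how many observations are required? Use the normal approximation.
n = 48

Sample size formula (one-sample t-test, normal approximation):
n = ((z_{α/2} + z_β) / d)²

z_{α/2} = 2.576 (for α = 0.01, two-sided)
z_β = 1.555 (for power = 0.94)
d = 0.6

n = ((2.576 + 1.555) / 0.6)²
n = (6.885)²
n ≈ 47.40
Round up to the next whole number: n = 48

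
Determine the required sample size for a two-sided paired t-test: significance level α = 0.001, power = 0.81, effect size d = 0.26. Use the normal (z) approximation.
n = 258 pairs

Sample size formula (paired t-test, normal approximation):
n = ((z_{α/2} + z_β) / d)²

z_{α/2} = 3.291 (for α = 0.001, two-sided)
z_β = 0.878 (for power = 0.81)
d = 0.26

n = ((3.291 + 0.878) / 0.26)²
n = (16.035)²
n ≈ 257.12
Round up to the next whole number: n = 258 pairs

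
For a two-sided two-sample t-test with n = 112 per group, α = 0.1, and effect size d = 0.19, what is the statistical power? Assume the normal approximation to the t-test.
Power ≈ 0.41

Power calculation (two-sample t-test, normal approximation):
z_β = d · √(n/2) - z_{α/2}
z_β = 0.19 · √(112/2) - 1.645
z_β = 0.19 · 7.483 - 1.645
z_β = -0.223

Power = Φ(z_β) = Φ(-0.223) ≈ 0.412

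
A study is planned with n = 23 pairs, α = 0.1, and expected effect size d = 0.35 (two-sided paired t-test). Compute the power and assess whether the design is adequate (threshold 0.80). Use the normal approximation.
Power ≈ 0.51; the study is underpowered (power < 0.80)

Power calculation (paired t-test, normal approximation):
z_β = d · √n - z_{α/2}
z_β = 0.35 · √23 - 1.645
z_β = 0.35 · 4.796 - 1.645
z_β = 0.034

Power = Φ(z_β) = Φ(0.034) ≈ 0.513

Effect size d = 0.35 is small by Cohen's convention (0.2/0.5/0.8).

Threshold: power ≥ 0.80 is conventionally adequate.
Power ≈ 0.51 → the study is underpowered (power < 0.80).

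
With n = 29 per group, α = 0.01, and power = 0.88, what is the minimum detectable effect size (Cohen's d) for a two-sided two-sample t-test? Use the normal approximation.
d ≈ 0.99

Minimum detectable effect (two-sample t-test, normal approximation):
d = (z_{α/2} + z_β) / √(n/2)
d = (2.576 + 1.175) / √(29/2)
d = 3.751 / 3.808
d ≈ 0.99

By Cohen's convention (0.2 small / 0.5 medium / 0.8 large): large effect.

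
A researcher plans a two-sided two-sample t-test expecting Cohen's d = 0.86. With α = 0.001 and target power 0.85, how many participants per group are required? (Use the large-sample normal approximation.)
n = 51 per group

Sample size formula (two-sample t-test, normal approximation):
n = 2 · ((z_{α/2} + z_β) / d)²

z_{α/2} = 3.291 (for α = 0.001, two-sided)
z_β = 1.036 (for power = 0.85)
d = 0.86

n = 2 · ((3.291 + 1.036) / 0.86)²
n = 2 · (5.031)²
n ≈ 50.62
Round up to the next whole number: n = 51 per group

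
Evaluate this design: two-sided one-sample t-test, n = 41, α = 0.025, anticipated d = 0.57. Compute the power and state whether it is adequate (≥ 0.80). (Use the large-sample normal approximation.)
Power ≈ 0.92; the study is adequately powered (power ≥ 0.80)

Power calculation (one-sample t-test, normal approximation):
z_β = d · √n - z_{α/2}
z_β = 0.57 · √41 - 2.241
z_β = 0.57 · 6.403 - 2.241
z_β = 1.408

Power = Φ(z_β) = Φ(1.408) ≈ 0.920

Effect size d = 0.57 is medium by Cohen's convention (0.2/0.5/0.8).

Threshold: power ≥ 0.80 is conventionally adequate.
Power ≈ 0.92 → the study is adequately powered (power ≥ 0.80).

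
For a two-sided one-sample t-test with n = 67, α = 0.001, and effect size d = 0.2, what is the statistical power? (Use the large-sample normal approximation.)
Power ≈ 0.05

Power calculation (one-sample t-test, normal approximation):
z_β = d · √n - z_{α/2}
z_β = 0.2 · √67 - 3.291
z_β = 0.2 · 8.185 - 3.291
z_β = -1.653

Power = Φ(z_β) = Φ(-1.653) ≈ 0.049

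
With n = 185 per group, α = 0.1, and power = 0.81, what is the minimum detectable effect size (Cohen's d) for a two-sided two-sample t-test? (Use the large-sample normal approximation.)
d ≈ 0.26

Minimum detectable effect (two-sample t-test, normal approximation):
d = (z_{α/2} + z_β) / √(n/2)
d = (1.645 + 0.878) / √(185/2)
d = 2.523 / 9.618
d ≈ 0.26

By Cohen's convention (0.2 small / 0.5 medium / 0.8 large): small effect.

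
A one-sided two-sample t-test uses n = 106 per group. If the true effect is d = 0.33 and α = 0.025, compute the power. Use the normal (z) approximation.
Power ≈ 0.67

Power calculation (two-sample t-test, normal approximation):
z_β = d · √(n/2) - z_α
z_β = 0.33 · √(106/2) - 1.960
z_β = 0.33 · 7.280 - 1.960
z_β = 0.442

Power = Φ(z_β) = Φ(0.442) ≈ 0.671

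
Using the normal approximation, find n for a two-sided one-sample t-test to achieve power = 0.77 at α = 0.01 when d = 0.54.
n = 38

Sample size formula (one-sample t-test, normal approximation):
n = ((z_{α/2} + z_β) / d)²

z_{α/2} = 2.576 (for α = 0.01, two-sided)
z_β = 0.739 (for power = 0.77)
d = 0.54

n = ((2.576 + 0.739) / 0.54)²
n = (6.139)²
n ≈ 37.69
Round up to the next whole number: n = 38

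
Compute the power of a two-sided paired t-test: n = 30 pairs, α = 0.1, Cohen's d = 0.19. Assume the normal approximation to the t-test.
Power ≈ 0.27

Power calculation (paired t-test, normal approximation):
z_β = d · √n - z_{α/2}
z_β = 0.19 · √30 - 1.645
z_β = 0.19 · 5.477 - 1.645
z_β = -0.604

Power = Φ(z_β) = Φ(-0.604) ≈ 0.273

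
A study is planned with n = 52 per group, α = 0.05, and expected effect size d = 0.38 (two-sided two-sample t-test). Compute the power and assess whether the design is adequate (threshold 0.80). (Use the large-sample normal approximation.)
Power ≈ 0.49; the study is underpowered (power < 0.80)

Power calculation (two-sample t-test, normal approximation):
z_β = d · √(n/2) - z_{α/2}
z_β = 0.38 · √(52/2) - 1.960
z_β = 0.38 · 5.099 - 1.960
z_β = -0.022

Power = Φ(z_β) = Φ(-0.022) ≈ 0.491

Effect size d = 0.38 is small by Cohen's convention (0.2/0.5/0.8).

Threshold: power ≥ 0.80 is conventionally adequate.
Power ≈ 0.49 → the study is underpowered (power < 0.80).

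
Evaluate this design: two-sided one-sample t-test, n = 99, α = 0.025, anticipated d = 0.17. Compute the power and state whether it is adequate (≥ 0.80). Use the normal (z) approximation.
Power ≈ 0.29; the study is underpowered (power < 0.80)

Power calculation (one-sample t-test, normal approximation):
z_β = d · √n - z_{α/2}
z_β = 0.17 · √99 - 2.241
z_β = 0.17 · 9.950 - 2.241
z_β = -0.550

Power = Φ(z_β) = Φ(-0.550) ≈ 0.291

Effect size d = 0.17 is very small by Cohen's convention (0.2/0.5/0.8).

Threshold: power ≥ 0.80 is conventionally adequate.
Power ≈ 0.29 → the study is underpowered (power < 0.80).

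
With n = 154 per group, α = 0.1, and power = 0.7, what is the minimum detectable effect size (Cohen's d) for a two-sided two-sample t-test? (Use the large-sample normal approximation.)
d ≈ 0.25

Minimum detectable effect (two-sample t-test, normal approximation):
d = (z_{α/2} + z_β) / √(n/2)
d = (1.645 + 0.524) / √(154/2)
d = 2.169 / 8.775
d ≈ 0.25

By Cohen's convention (0.2 small / 0.5 medium / 0.8 large): small effect.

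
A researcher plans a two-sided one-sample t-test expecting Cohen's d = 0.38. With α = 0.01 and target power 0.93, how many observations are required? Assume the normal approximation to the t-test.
n = 114

Sample size formula (one-sample t-test, normal approximation):
n = ((z_{α/2} + z_β) / d)²

z_{α/2} = 2.576 (for α = 0.01, two-sided)
z_β = 1.476 (for power = 0.93)
d = 0.38

n = ((2.576 + 1.476) / 0.38)²
n = (10.663)²
n ≈ 113.70
Round up to the next whole number: n = 114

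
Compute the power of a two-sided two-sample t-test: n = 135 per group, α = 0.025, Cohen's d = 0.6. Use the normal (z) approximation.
Power ≈ 1.00

Power calculation (two-sample t-test, normal approximation):
z_β = d · √(n/2) - z_{α/2}
z_β = 0.6 · √(135/2) - 2.241
z_β = 0.6 · 8.216 - 2.241
z_β = 2.688

Power = Φ(z_β) = Φ(2.688) ≈ 0.996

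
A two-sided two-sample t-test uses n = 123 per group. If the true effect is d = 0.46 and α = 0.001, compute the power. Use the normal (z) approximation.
Power ≈ 0.62

Power calculation (two-sample t-test, normal approximation):
z_β = d · √(n/2) - z_{α/2}
z_β = 0.46 · √(123/2) - 3.291
z_β = 0.46 · 7.842 - 3.291
z_β = 0.317

Power = Φ(z_β) = Φ(0.317) ≈ 0.624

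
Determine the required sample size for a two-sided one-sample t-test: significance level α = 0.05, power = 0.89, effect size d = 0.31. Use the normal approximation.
n = 106

Sample size formula (one-sample t-test, normal approximation):
n = ((z_{α/2} + z_β) / d)²

z_{α/2} = 1.960 (for α = 0.05, two-sided)
z_β = 1.227 (for power = 0.89)
d = 0.31

n = ((1.960 + 1.227) / 0.31)²
n = (10.281)²
n ≈ 105.70
Round up to the next whole number: n = 106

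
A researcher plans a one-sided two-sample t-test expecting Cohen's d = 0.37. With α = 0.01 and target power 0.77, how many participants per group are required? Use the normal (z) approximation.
n = 138 per group

Sample size formula (two-sample t-test, normal approximation):
n = 2 · ((z_α + z_β) / d)²

z_α = 2.326 (for α = 0.01, one-sided)
z_β = 0.739 (for power = 0.77)
d = 0.37

n = 2 · ((2.326 + 0.739) / 0.37)²
n = 2 · (8.284)²
n ≈ 137.25
Round up to the next whole number: n = 138 per group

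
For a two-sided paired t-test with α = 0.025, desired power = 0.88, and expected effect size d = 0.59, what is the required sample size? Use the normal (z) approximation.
n = 34 pairs

Sample size formula (paired t-test, normal approximation):
n = ((z_{α/2} + z_β) / d)²

z_{α/2} = 2.241 (for α = 0.025, two-sided)
z_β = 1.175 (for power = 0.88)
d = 0.59

n = ((2.241 + 1.175) / 0.59)²
n = (5.790)²
n ≈ 33.52
Round up to the next whole number: n = 34 pairs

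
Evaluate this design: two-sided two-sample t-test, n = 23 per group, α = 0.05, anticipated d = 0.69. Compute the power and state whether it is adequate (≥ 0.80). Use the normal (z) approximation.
Power ≈ 0.65; the study is underpowered (power < 0.80)

Power calculation (two-sample t-test, normal approximation):
z_β = d · √(n/2) - z_{α/2}
z_β = 0.69 · √(23/2) - 1.960
z_β = 0.69 · 3.391 - 1.960
z_β = 0.380

Power = Φ(z_β) = Φ(0.380) ≈ 0.648

Effect size d = 0.69 is medium by Cohen's convention (0.2/0.5/0.8).

Threshold: power ≥ 0.80 is conventionally adequate.
Power ≈ 0.65 → the study is underpowered (power < 0.80).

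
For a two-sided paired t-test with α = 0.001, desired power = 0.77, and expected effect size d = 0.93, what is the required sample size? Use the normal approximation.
n = 19 pairs

Sample size formula (paired t-test, normal approximation):
n = ((z_{α/2} + z_β) / d)²

z_{α/2} = 3.291 (for α = 0.001, two-sided)
z_β = 0.739 (for power = 0.77)
d = 0.93

n = ((3.291 + 0.739) / 0.93)²
n = (4.333)²
n ≈ 18.77
Round up to the next whole number: n = 19 pairs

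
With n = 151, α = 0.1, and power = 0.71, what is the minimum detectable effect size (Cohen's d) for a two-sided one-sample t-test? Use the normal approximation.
d ≈ 0.18

Minimum detectable effect (one-sample t-test, normal approximation):
d = (z_{α/2} + z_β) / √n
d = (1.645 + 0.553) / √151
d = 2.198 / 12.288
d ≈ 0.18

By Cohen's convention (0.2 small / 0.5 medium / 0.8 large): very small effect.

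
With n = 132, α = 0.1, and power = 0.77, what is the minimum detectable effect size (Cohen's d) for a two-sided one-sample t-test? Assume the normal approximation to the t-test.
d ≈ 0.21

Minimum detectable effect (one-sample t-test, normal approximation):
d = (z_{α/2} + z_β) / √n
d = (1.645 + 0.739) / √132
d = 2.384 / 11.489
d ≈ 0.21

By Cohen's convention (0.2 small / 0.5 medium / 0.8 large): small effect.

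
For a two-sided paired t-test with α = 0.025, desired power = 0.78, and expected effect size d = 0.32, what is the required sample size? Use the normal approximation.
n = 89 pairs

Sample size formula (paired t-test, normal approximation):
n = ((z_{α/2} + z_β) / d)²

z_{α/2} = 2.241 (for α = 0.025, two-sided)
z_β = 0.772 (for power = 0.78)
d = 0.32

n = ((2.241 + 0.772) / 0.32)²
n = (9.416)²
n ≈ 88.66
Round up to the next whole number: n = 89 pairs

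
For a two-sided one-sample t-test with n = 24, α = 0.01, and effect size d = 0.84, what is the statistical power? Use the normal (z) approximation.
Power ≈ 0.94

Power calculation (one-sample t-test, normal approximation):
z_β = d · √n - z_{α/2}
z_β = 0.84 · √24 - 2.576
z_β = 0.84 · 4.899 - 2.576
z_β = 1.539

Power = Φ(z_β) = Φ(1.539) ≈ 0.938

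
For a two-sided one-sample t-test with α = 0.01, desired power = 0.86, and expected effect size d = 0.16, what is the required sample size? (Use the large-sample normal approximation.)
n = 523

Sample size formula (one-sample t-test, normal approximation):
n = ((z_{α/2} + z_β) / d)²

z_{α/2} = 2.576 (for α = 0.01, two-sided)
z_β = 1.080 (for power = 0.86)
d = 0.16

n = ((2.576 + 1.080) / 0.16)²
n = (22.850)²
n ≈ 522.12
Round up to the next whole number: n = 523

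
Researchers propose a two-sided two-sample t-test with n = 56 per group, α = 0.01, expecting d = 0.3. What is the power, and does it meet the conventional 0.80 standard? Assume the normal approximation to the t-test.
Power ≈ 0.16; the study is underpowered (power < 0.80)

Power calculation (two-sample t-test, normal approximation):
z_β = d · √(n/2) - z_{α/2}
z_β = 0.3 · √(56/2) - 2.576
z_β = 0.3 · 5.292 - 2.576
z_β = -0.988

Power = Φ(z_β) = Φ(-0.988) ≈ 0.161

Effect size d = 0.3 is small by Cohen's convention (0.2/0.5/0.8).

Threshold: power ≥ 0.80 is conventionally adequate.
Power ≈ 0.16 → the study is underpowered (power < 0.80).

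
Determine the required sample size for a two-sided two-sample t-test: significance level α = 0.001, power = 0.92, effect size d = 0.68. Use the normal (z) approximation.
n = 96 per group

Sample size formula (two-sample t-test, normal approximation):
n = 2 · ((z_{α/2} + z_β) / d)²

z_{α/2} = 3.291 (for α = 0.001, two-sided)
z_β = 1.405 (for power = 0.92)
d = 0.68

n = 2 · ((3.291 + 1.405) / 0.68)²
n = 2 · (6.906)²
n ≈ 95.39
Round up to the next whole number: n = 96 per group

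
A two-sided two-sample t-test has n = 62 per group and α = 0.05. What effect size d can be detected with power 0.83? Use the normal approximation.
d ≈ 0.52

Minimum detectable effect (two-sample t-test, normal approximation):
d = (z_{α/2} + z_β) / √(n/2)
d = (1.960 + 0.954) / √(62/2)
d = 2.914 / 5.568
d ≈ 0.52

By Cohen's convention (0.2 small / 0.5 medium / 0.8 large): medium effect.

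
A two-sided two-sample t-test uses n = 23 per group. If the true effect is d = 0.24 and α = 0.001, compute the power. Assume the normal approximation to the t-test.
Power ≈ 0.01

Power calculation (two-sample t-test, normal approximation):
z_β = d · √(n/2) - z_{α/2}
z_β = 0.24 · √(23/2) - 3.291
z_β = 0.24 · 3.391 - 3.291
z_β = -2.477

Power = Φ(z_β) = Φ(-2.477) ≈ 0.007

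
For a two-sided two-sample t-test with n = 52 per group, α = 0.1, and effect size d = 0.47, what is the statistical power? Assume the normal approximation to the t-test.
Power ≈ 0.77

Power calculation (two-sample t-test, normal approximation):
z_β = d · √(n/2) - z_{α/2}
z_β = 0.47 · √(52/2) - 1.645
z_β = 0.47 · 5.099 - 1.645
z_β = 0.752

Power = Φ(z_β) = Φ(0.752) ≈ 0.774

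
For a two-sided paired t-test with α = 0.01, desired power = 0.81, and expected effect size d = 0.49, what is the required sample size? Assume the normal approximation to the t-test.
n = 50 pairs

Sample size formula (paired t-test, normal approximation):
n = ((z_{α/2} + z_β) / d)²

z_{α/2} = 2.576 (for α = 0.01, two-sided)
z_β = 0.878 (for power = 0.81)
d = 0.49

n = ((2.576 + 0.878) / 0.49)²
n = (7.049)²
n ≈ 49.69
Round up to the next whole number: n = 50 pairs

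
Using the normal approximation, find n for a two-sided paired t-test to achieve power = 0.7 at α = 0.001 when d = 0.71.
n = 29 pairs

Sample size formula (paired t-test, normal approximation):
n = ((z_{α/2} + z_β) / d)²

z_{α/2} = 3.291 (for α = 0.001, two-sided)
z_β = 0.524 (for power = 0.7)
d = 0.71

n = ((3.291 + 0.524) / 0.71)²
n = (5.373)²
n ≈ 28.87
Round up to the next whole number: n = 29 pairs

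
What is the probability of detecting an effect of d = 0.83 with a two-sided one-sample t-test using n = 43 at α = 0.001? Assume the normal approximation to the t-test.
Power ≈ 0.98

Power calculation (one-sample t-test, normal approximation):
z_β = d · √n - z_{α/2}
z_β = 0.83 · √43 - 3.291
z_β = 0.83 · 6.557 - 3.291
z_β = 2.152

Power = Φ(z_β) = Φ(2.152) ≈ 0.984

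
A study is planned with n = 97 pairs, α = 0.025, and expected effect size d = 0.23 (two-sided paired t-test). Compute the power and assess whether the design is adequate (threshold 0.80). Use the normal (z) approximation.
Power ≈ 0.51; the study is underpowered (power < 0.80)

Power calculation (paired t-test, normal approximation):
z_β = d · √n - z_{α/2}
z_β = 0.23 · √97 - 2.241
z_β = 0.23 · 9.849 - 2.241
z_β = 0.024

Power = Φ(z_β) = Φ(0.024) ≈ 0.510

Effect size d = 0.23 is small by Cohen's convention (0.2/0.5/0.8).

Threshold: power ≥ 0.80 is conventionally adequate.
Power ≈ 0.51 → the study is underpowered (power < 0.80).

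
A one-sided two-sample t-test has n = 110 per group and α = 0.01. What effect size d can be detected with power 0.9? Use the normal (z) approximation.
d ≈ 0.49

Minimum detectable effect (two-sample t-test, normal approximation):
d = (z_α + z_β) / √(n/2)
d = (2.326 + 1.282) / √(110/2)
d = 3.608 / 7.416
d ≈ 0.49

By Cohen's convention (0.2 small / 0.5 medium / 0.8 large): small effect.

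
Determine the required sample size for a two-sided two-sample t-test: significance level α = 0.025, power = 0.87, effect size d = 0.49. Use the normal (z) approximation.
n = 95 per group

Sample size formula (two-sample t-test, normal approximation):
n = 2 · ((z_{α/2} + z_β) / d)²

z_{α/2} = 2.241 (for α = 0.025, two-sided)
z_β = 1.126 (for power = 0.87)
d = 0.49

n = 2 · ((2.241 + 1.126) / 0.49)²
n = 2 · (6.871)²
n ≈ 94.42
Round up to the next whole number: n = 95 per group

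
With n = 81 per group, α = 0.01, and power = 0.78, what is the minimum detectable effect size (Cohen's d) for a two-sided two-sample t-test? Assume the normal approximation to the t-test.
d ≈ 0.53

Minimum detectable effect (two-sample t-test, normal approximation):
d = (z_{α/2} + z_β) / √(n/2)
d = (2.576 + 0.772) / √(81/2)
d = 3.348 / 6.364
d ≈ 0.53

By Cohen's convention (0.2 small / 0.5 medium / 0.8 large): medium effect.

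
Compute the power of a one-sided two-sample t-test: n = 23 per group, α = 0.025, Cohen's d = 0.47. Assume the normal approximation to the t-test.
Power ≈ 0.36

Power calculation (two-sample t-test, normal approximation):
z_β = d · √(n/2) - z_α
z_β = 0.47 · √(23/2) - 1.960
z_β = 0.47 · 3.391 - 1.960
z_β = -0.366

Power = Φ(z_β) = Φ(-0.366) ≈ 0.357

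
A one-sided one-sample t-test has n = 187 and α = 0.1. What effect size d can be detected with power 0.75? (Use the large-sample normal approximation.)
d ≈ 0.14

Minimum detectable effect (one-sample t-test, normal approximation):
d = (z_α + z_β) / √n
d = (1.282 + 0.674) / √187
d = 1.956 / 13.675
d ≈ 0.14

By Cohen's convention (0.2 small / 0.5 medium / 0.8 large): very small effect.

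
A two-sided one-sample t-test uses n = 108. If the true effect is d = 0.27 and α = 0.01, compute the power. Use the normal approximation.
Power ≈ 0.59

Power calculation (one-sample t-test, normal approximation):
z_β = d · √n - z_{α/2}
z_β = 0.27 · √108 - 2.576
z_β = 0.27 · 10.392 - 2.576
z_β = 0.230

Power = Φ(z_β) = Φ(0.230) ≈ 0.591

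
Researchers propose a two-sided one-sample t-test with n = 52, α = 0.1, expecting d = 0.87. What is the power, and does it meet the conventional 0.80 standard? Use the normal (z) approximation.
Power ≈ 1.00; the study is adequately powered (power ≥ 0.80)

Power calculation (one-sample t-test, normal approximation):
z_β = d · √n - z_{α/2}
z_β = 0.87 · √52 - 1.645
z_β = 0.87 · 7.211 - 1.645
z_β = 4.629

Power = Φ(z_β) = Φ(4.629) ≈ 1.000

Effect size d = 0.87 is large by Cohen's convention (0.2/0.5/0.8).

Threshold: power ≥ 0.80 is conventionally adequate.
Power ≈ 1.00 → the study is adequately powered (power ≥ 0.80).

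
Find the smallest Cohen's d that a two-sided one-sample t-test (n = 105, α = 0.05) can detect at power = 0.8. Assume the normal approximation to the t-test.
d ≈ 0.27

Minimum detectable effect (one-sample t-test, normal approximation):
d = (z_{α/2} + z_β) / √n
d = (1.960 + 0.842) / √105
d = 2.802 / 10.247
d ≈ 0.27

By Cohen's convention (0.2 small / 0.5 medium / 0.8 large): small effect.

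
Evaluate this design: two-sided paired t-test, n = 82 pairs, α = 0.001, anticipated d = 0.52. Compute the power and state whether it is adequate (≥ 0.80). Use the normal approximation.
Power ≈ 0.92; the study is adequately powered (power ≥ 0.80)

Power calculation (paired t-test, normal approximation):
z_β = d · √n - z_{α/2}
z_β = 0.52 · √82 - 3.291
z_β = 0.52 · 9.055 - 3.291
z_β = 1.418

Power = Φ(z_β) = Φ(1.418) ≈ 0.922

Effect size d = 0.52 is medium by Cohen's convention (0.2/0.5/0.8).

Threshold: power ≥ 0.80 is conventionally adequate.
Power ≈ 0.92 → the study is adequately powered (power ≥ 0.80).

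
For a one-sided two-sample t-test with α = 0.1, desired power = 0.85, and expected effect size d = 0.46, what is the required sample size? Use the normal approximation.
n = 51 per group

Sample size formula (two-sample t-test, normal approximation):
n = 2 · ((z_α + z_β) / d)²

z_α = 1.282 (for α = 0.1, one-sided)
z_β = 1.036 (for power = 0.85)
d = 0.46

n = 2 · ((1.282 + 1.036) / 0.46)²
n = 2 · (5.039)²
n ≈ 50.78
Round up to the next whole number: n = 51 per group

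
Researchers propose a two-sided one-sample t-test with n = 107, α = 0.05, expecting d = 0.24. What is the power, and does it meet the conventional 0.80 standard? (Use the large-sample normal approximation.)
Power ≈ 0.70; the study is underpowered (power < 0.80)

Power calculation (one-sample t-test, normal approximation):
z_β = d · √n - z_{α/2}
z_β = 0.24 · √107 - 1.960
z_β = 0.24 · 10.344 - 1.960
z_β = 0.523

Power = Φ(z_β) = Φ(0.523) ≈ 0.699

Effect size d = 0.24 is small by Cohen's convention (0.2/0.5/0.8).

Threshold: power ≥ 0.80 is conventionally adequate.
Power ≈ 0.70 → the study is underpowered (power < 0.80).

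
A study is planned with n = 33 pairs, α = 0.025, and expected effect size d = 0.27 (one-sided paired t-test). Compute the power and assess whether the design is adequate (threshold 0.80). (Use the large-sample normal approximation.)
Power ≈ 0.34; the study is underpowered (power < 0.80)

Power calculation (paired t-test, normal approximation):
z_β = d · √n - z_α
z_β = 0.27 · √33 - 1.960
z_β = 0.27 · 5.745 - 1.960
z_β = -0.409

Power = Φ(z_β) = Φ(-0.409) ≈ 0.341

Effect size d = 0.27 is small by Cohen's convention (0.2/0.5/0.8).

Threshold: power ≥ 0.80 is conventionally adequate.
Power ≈ 0.34 → the study is underpowered (power < 0.80).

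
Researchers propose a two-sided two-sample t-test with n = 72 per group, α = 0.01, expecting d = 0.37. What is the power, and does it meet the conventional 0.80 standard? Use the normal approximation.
Power ≈ 0.36; the study is underpowered (power < 0.80)

Power calculation (two-sample t-test, normal approximation):
z_β = d · √(n/2) - z_{α/2}
z_β = 0.37 · √(72/2) - 2.576
z_β = 0.37 · 6.000 - 2.576
z_β = -0.356

Power = Φ(z_β) = Φ(-0.356) ≈ 0.361

Effect size d = 0.37 is small by Cohen's convention (0.2/0.5/0.8).

Threshold: power ≥ 0.80 is conventionally adequate.
Power ≈ 0.36 → the study is underpowered (power < 0.80).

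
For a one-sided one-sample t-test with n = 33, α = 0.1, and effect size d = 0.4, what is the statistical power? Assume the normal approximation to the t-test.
Power ≈ 0.85

Power calculation (one-sample t-test, normal approximation):
z_β = d · √n - z_α
z_β = 0.4 · √33 - 1.282
z_β = 0.4 · 5.745 - 1.282
z_β = 1.016

Power = Φ(z_β) = Φ(1.016) ≈ 0.845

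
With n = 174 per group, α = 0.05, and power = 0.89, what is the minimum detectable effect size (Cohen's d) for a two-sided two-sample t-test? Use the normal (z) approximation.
d ≈ 0.34

Minimum detectable effect (two-sample t-test, normal approximation):
d = (z_{α/2} + z_β) / √(n/2)
d = (1.960 + 1.227) / √(174/2)
d = 3.186 / 9.327
d ≈ 0.34

By Cohen's convention (0.2 small / 0.5 medium / 0.8 large): small effect.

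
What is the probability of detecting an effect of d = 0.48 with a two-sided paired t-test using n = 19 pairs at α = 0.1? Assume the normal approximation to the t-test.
Power ≈ 0.67

Power calculation (paired t-test, normal approximation):
z_β = d · √n - z_{α/2}
z_β = 0.48 · √19 - 1.645
z_β = 0.48 · 4.359 - 1.645
z_β = 0.447

Power = Φ(z_β) = Φ(0.447) ≈ 0.673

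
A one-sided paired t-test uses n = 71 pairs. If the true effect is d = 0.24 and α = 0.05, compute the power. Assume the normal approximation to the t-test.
Power ≈ 0.65

Power calculation (paired t-test, normal approximation):
z_β = d · √n - z_α
z_β = 0.24 · √71 - 1.645
z_β = 0.24 · 8.426 - 1.645
z_β = 0.377

Power = Φ(z_β) = Φ(0.377) ≈ 0.647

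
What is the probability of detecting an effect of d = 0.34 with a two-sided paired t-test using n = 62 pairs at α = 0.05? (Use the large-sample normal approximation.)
Power ≈ 0.76

Power calculation (paired t-test, normal approximation):
z_β = d · √n - z_{α/2}
z_β = 0.34 · √62 - 1.960
z_β = 0.34 · 7.874 - 1.960
z_β = 0.717

Power = Φ(z_β) = Φ(0.717) ≈ 0.763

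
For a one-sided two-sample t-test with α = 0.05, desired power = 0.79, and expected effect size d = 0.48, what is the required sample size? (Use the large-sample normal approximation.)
n = 53 per group

Sample size formula (two-sample t-test, normal approximation):
n = 2 · ((z_α + z_β) / d)²

z_α = 1.645 (for α = 0.05, one-sided)
z_β = 0.806 (for power = 0.79)
d = 0.48

n = 2 · ((1.645 + 0.806) / 0.48)²
n = 2 · (5.106)²
n ≈ 52.14
Round up to the next whole number: n = 53 per group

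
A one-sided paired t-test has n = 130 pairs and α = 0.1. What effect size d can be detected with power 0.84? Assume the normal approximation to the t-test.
d ≈ 0.20

Minimum detectable effect (paired t-test, normal approximation):
d = (z_α + z_β) / √n
d = (1.282 + 0.994) / √130
d = 2.276 / 11.402
d ≈ 0.20

By Cohen's convention (0.2 small / 0.5 medium / 0.8 large): small effect.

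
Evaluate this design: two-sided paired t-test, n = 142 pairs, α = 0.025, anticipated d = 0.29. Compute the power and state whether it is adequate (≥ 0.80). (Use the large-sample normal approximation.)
Power ≈ 0.89; the study is adequately powered (power ≥ 0.80)

Power calculation (paired t-test, normal approximation):
z_β = d · √n - z_{α/2}
z_β = 0.29 · √142 - 2.241
z_β = 0.29 · 11.916 - 2.241
z_β = 1.214

Power = Φ(z_β) = Φ(1.214) ≈ 0.888

Effect size d = 0.29 is small by Cohen's convention (0.2/0.5/0.8).

Threshold: power ≥ 0.80 is conventionally adequate.
Power ≈ 0.89 → the study is adequately powered (power ≥ 0.80).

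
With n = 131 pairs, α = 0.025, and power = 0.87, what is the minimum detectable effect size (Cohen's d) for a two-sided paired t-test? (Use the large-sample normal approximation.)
d ≈ 0.29

Minimum detectable effect (paired t-test, normal approximation):
d = (z_{α/2} + z_β) / √n
d = (2.241 + 1.126) / √131
d = 3.368 / 11.446
d ≈ 0.29

By Cohen's convention (0.2 small / 0.5 medium / 0.8 large): small effect.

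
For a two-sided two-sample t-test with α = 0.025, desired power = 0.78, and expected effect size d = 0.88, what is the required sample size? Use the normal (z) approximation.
n = 24 per group

Sample size formula (two-sample t-test, normal approximation):
n = 2 · ((z_{α/2} + z_β) / d)²

z_{α/2} = 2.241 (for α = 0.025, two-sided)
z_β = 0.772 (for power = 0.78)
d = 0.88

n = 2 · ((2.241 + 0.772) / 0.88)²
n = 2 · (3.424)²
n ≈ 23.45
Round up to the next whole number: n = 24 per group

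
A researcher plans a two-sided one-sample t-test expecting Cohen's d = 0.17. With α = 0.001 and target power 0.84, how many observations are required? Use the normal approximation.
n = 636

Sample size formula (one-sample t-test, normal approximation):
n = ((z_{α/2} + z_β) / d)²

z_{α/2} = 3.291 (for α = 0.001, two-sided)
z_β = 0.994 (for power = 0.84)
d = 0.17

n = ((3.291 + 0.994) / 0.17)²
n = (25.206)²
n ≈ 635.34
Round up to the next whole number: n = 636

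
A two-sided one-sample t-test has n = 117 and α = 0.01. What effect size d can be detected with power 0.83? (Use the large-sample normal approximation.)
d ≈ 0.33

Minimum detectable effect (one-sample t-test, normal approximation):
d = (z_{α/2} + z_β) / √n
d = (2.576 + 0.954) / √117
d = 3.530 / 10.817
d ≈ 0.33

By Cohen's convention (0.2 small / 0.5 medium / 0.8 large): small effect.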